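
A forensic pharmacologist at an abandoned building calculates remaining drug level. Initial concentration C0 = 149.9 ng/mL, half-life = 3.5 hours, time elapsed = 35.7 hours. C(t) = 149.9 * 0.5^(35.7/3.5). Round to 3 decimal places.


Drug concentration decay:
Number of half-lives = t / t_half = 35.7 / 3.5 = 10.2
Decay factor = 0.5^10.2 = 0.00085015
C(t) = 149.9 * 0.00085015 = 0.127 ng/mL

0.127


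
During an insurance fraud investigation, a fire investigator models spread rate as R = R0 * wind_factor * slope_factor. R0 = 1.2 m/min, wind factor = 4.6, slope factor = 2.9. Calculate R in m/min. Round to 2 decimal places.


Fire spread rate calculation:
R = R0 * wind_factor * slope_factor
= 1.2 * 4.6 * 2.9
= 5.52 * 2.9
= 16.01 m/min

16.01


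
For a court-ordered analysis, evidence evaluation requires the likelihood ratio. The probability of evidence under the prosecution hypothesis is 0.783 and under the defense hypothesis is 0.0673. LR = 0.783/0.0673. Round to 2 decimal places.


Likelihood ratio calculation:
LR = P(E|Hp) / P(E|Hd)
LR = 0.783 / 0.0673
LR = 11.63

11.63


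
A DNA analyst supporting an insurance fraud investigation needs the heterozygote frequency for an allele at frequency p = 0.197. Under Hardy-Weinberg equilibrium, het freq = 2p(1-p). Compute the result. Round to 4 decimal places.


Hardy-Weinberg heterozygote frequency:
q = 1 - p = 1 - 0.197 = 0.803
2pq = 2 * 0.197 * 0.803 = 0.3164

0.3164


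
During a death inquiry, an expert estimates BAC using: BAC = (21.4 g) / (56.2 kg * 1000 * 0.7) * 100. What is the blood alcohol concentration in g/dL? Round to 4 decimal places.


Applying the Widmark formula:
BAC = (dose_g / (body_wt * 1000 * r)) * 100
Denominator = 56.2 * 1000 * 0.7 = 39340
BAC = (21.4 / 39340) * 100
BAC = 0.0544 g/dL

0.0544


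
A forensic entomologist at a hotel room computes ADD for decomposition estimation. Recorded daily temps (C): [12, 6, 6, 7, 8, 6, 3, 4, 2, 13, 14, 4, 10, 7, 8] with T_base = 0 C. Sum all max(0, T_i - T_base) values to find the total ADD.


Computing ADD day by day:
Day 1: max(0, 12 - 0) = 12
Day 2: max(0, 6 - 0) = 6
Day 3: max(0, 6 - 0) = 6
Day 4: max(0, 7 - 0) = 7
Day 5: max(0, 8 - 0) = 8
Day 6: max(0, 6 - 0) = 6
Day 7: max(0, 3 - 0) = 3
Day 8: max(0, 4 - 0) = 4
Day 9: max(0, 2 - 0) = 2
Day 10: max(0, 13 - 0) = 13
Day 11: max(0, 14 - 0) = 14
Day 12: max(0, 4 - 0) = 4
Day 13: max(0, 10 - 0) = 10
Day 14: max(0, 7 - 0) = 7
Day 15: max(0, 8 - 0) = 8
Total ADD = 110

110


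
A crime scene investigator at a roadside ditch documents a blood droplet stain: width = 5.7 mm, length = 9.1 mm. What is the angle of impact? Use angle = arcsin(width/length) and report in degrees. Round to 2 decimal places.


Blood spatter impact angle calculation:
width / length = 5.7 / 9.1 = 0.626374
angle = arcsin(0.626374)
angle = 38.78 degrees

38.78


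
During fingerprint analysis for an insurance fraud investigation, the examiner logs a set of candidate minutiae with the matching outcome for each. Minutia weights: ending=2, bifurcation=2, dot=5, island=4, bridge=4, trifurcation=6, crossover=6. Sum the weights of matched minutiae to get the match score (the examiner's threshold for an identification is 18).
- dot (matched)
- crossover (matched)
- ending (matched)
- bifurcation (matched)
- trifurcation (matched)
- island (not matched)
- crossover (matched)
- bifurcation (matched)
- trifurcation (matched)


Weighted minutiae match score:
  dot: matched, +5 (running total 5)
  crossover: matched, +6 (running total 11)
  ending: matched, +2 (running total 13)
  bifurcation: matched, +2 (running total 15)
  trifurcation: matched, +6 (running total 21)
  island: not matched, +0
  crossover: matched, +6 (running total 27)
  bifurcation: matched, +2 (running total 29)
  trifurcation: matched, +6 (running total 35)
Total score = 35
Threshold = 18; verdict = identification

35


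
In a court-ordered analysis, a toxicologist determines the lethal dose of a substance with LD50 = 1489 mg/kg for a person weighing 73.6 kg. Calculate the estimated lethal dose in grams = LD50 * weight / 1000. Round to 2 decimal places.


Lethal dose calculation:
Lethal dose = LD50 * body_weight / 1000
= 1489 * 73.6 / 1000
= 109590.4 / 1000
= 109.59 g

109.59


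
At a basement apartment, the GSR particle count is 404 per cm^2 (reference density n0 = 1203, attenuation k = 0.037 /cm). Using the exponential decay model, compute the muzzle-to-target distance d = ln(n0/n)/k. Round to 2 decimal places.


GSR distance calculation:
n0/n = 1203 / 404 = 2.977723
ln(n0/n) = 1.091159
d = 1.091159 / 0.037 = 29.49 cm

29.49


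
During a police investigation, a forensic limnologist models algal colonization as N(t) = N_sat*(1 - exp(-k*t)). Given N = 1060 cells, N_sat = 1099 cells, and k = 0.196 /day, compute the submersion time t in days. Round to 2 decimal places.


PMSI from diatom colonization curve:
N / N_sat = 1060 / 1099 = 0.964513
1 - N/N_sat = 0.035487
ln(1 - N/N_sat) = -3.338589
t = -ln(1 - N/N_sat) / k = -(-3.338589) / 0.196 = 17.03 days

17.03


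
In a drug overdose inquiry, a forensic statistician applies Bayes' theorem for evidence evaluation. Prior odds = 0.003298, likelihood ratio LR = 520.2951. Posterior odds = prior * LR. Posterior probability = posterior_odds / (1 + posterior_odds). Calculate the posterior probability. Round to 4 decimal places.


Bayesian evidence evaluation:
Posterior odds = prior_odds * LR = 0.003298 * 520.2951 = 1.715933
Posterior probability = posterior_odds / (1 + posterior_odds)
= 1.715933 / (1 + 1.715933)
= 1.715933 / 2.715933
= 0.6318

0.6318


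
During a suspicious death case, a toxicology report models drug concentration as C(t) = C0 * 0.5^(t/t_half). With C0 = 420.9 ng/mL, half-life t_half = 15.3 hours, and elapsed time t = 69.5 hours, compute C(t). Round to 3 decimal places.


Drug concentration decay:
Number of half-lives = t / t_half = 69.5 / 15.3 = 4.542484
Decay factor = 0.5^4.542484 = 0.04291173
C(t) = 420.9 * 0.04291173 = 18.062 ng/mL

18.062


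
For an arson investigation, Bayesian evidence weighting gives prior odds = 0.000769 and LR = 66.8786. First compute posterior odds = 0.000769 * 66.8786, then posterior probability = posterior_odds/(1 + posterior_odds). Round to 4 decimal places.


Bayesian evidence evaluation:
Posterior odds = prior_odds * LR = 0.000769 * 66.8786 = 0.05142964
Posterior probability = posterior_odds / (1 + posterior_odds)
= 0.05142964 / (1 + 0.05142964)
= 0.05142964 / 1.05142964
= 0.0489

0.0489


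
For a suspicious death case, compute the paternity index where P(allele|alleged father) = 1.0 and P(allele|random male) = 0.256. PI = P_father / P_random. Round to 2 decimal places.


Paternity Index calculation:
PI = P(allele|father) / P(allele|random)
PI = 1.0 / 0.256
PI = 3.91

3.91


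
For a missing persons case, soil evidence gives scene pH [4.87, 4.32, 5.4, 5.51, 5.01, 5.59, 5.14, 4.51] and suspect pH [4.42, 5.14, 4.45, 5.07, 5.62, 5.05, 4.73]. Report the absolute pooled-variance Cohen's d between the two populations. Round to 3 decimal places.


Pooled-variance Cohen's d for soil pH comparison:
Scene mean = 40.35 / 8 = 5.04375
Suspect mean = 34.48 / 7 = 4.925714
Scene sample variance s_s^2 = 0.213141
Suspect sample variance s_c^2 = 0.180762
Pooled variance = ((n_s-1)*s_s^2 + (n_c-1)*s_c^2) / (n_s + n_c - 2) = 0.198197
Pooled SD = sqrt(0.198197) = 0.445193
Mean difference = 0.118036
|d| = |0.118036| / 0.445193 = 0.265

0.265


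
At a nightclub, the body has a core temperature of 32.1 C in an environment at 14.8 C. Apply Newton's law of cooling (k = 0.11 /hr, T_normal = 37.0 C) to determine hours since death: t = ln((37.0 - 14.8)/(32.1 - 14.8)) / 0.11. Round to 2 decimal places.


Using Newton's law of cooling:
t = ln((T_normal - T_ambient) / (T_body - T_ambient)) / k
T_normal - T_ambient = 22.2
T_body - T_ambient = 17.3
Ratio = 1.283237
ln(ratio) = 0.249386
t = 0.249386 / 0.11 = 2.27 hours

2.27


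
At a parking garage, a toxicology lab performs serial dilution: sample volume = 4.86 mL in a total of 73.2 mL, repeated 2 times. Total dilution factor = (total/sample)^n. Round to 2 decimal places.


Dilution factor calculation:
Single dilution = V_total / V_sample = 73.2 / 4.86 ≈ 15.061728
Number of dilutions = 2
Total DF = (73.2 / 4.86)^2 (full precision, rounded at the end) = 226.86

226.86


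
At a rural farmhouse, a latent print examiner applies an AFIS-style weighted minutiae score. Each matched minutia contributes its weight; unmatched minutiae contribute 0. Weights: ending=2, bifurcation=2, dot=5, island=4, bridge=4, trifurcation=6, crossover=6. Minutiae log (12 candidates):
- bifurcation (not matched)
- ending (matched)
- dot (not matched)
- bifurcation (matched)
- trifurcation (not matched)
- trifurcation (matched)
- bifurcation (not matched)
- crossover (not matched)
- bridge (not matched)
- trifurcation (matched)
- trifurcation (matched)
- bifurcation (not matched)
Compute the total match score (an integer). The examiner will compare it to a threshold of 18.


Weighted minutiae match score:
  bifurcation: not matched, +0
  ending: matched, +2 (running total 2)
  dot: not matched, +0
  bifurcation: matched, +2 (running total 4)
  trifurcation: not matched, +0
  trifurcation: matched, +6 (running total 10)
  bifurcation: not matched, +0
  crossover: not matched, +0
  bridge: not matched, +0
  trifurcation: matched, +6 (running total 16)
  trifurcation: matched, +6 (running total 22)
  bifurcation: not matched, +0
Total score = 22
Threshold = 18; verdict = identification

22


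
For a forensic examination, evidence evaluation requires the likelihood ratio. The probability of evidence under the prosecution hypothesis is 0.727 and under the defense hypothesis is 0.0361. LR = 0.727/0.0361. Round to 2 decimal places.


Likelihood ratio calculation:
LR = P(E|Hp) / P(E|Hd)
LR = 0.727 / 0.0361
LR = 20.14

20.14


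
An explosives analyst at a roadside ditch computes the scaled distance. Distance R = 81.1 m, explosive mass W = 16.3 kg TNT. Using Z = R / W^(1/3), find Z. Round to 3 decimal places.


Scaled distance calculation:
W^(1/3) = 16.3^(1/3) = 2.535494
Z = R / W^(1/3) = 81.1 / 2.535494
Z = 31.986 m/kg^(1/3)

31.986


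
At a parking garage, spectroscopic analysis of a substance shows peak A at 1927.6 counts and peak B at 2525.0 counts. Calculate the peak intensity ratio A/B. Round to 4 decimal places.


Spectral peak ratio:
Peak A = 1927.6 counts
Peak B = 2525.0 counts
Ratio = 1927.6 / 2525.0 = 0.7634

0.7634


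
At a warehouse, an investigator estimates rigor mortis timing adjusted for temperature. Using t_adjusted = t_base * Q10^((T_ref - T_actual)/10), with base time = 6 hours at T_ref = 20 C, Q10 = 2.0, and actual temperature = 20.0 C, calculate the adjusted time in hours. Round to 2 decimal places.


Rigor mortis time adjustment:
Exponent = (T_ref - T_actual) / 10 = (20 - 20.0) / 10 = 0
Q10 factor = 2.0^0 = 1
t_adjusted = 6 * 1 = 6.00 hours

6.00


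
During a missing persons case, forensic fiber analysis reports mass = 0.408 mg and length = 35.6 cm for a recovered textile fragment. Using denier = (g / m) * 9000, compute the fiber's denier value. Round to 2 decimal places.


Denier calculation:
Mass in grams = 0.408 mg / 1000 = 0.000408 g
Length in meters = 35.6 cm / 100 = 0.356 m
Linear density = mass / length = 0.000408 / 0.356 = 0.00114607 g/m
Denier = (g/m) * 9000 = 0.00114607 * 9000 = 10.31

10.31


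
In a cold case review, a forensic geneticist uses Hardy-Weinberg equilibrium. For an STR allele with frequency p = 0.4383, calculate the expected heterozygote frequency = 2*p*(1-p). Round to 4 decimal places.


Hardy-Weinberg heterozygote frequency:
q = 1 - p = 1 - 0.4383 = 0.5617
2pq = 2 * 0.4383 * 0.5617 = 0.4924

0.4924


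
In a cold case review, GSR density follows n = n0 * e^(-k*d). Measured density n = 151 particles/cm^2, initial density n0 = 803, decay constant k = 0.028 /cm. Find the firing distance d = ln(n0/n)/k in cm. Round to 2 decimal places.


GSR distance calculation:
n0/n = 803 / 151 = 5.317881
ln(n0/n) = 1.671075
d = 1.671075 / 0.028 = 59.68 cm

59.68


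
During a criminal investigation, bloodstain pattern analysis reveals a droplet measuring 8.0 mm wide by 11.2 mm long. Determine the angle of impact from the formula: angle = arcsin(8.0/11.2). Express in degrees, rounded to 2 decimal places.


Blood spatter impact angle calculation:
width / length = 8.0 / 11.2 = 0.714286
angle = arcsin(0.714286)
angle = 45.58 degrees

45.58


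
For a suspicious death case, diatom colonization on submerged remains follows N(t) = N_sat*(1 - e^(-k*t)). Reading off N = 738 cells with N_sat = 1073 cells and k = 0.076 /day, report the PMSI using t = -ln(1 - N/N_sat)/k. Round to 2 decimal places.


PMSI from diatom colonization curve:
N / N_sat = 738 / 1073 = 0.687791
1 - N/N_sat = 0.312209
ln(1 - N/N_sat) = -1.164082
t = -ln(1 - N/N_sat) / k = -(-1.164082) / 0.076 = 15.32 days

15.32


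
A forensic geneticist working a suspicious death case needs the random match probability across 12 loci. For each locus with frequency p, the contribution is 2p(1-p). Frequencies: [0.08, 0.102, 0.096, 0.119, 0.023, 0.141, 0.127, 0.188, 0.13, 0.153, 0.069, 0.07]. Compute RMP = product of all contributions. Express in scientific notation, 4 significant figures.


Computing RMP for 12 loci:
Locus 1: 2 * 0.08 * 0.92 = 0.1472
Locus 2: 2 * 0.102 * 0.898 = 0.183192
Locus 3: 2 * 0.096 * 0.904 = 0.173568
Locus 4: 2 * 0.119 * 0.881 = 0.209678
Locus 5: 2 * 0.023 * 0.977 = 0.044942
Locus 6: 2 * 0.141 * 0.859 = 0.242238
Locus 7: 2 * 0.127 * 0.873 = 0.221742
Locus 8: 2 * 0.188 * 0.812 = 0.305312
Locus 9: 2 * 0.13 * 0.87 = 0.2262
Locus 10: 2 * 0.153 * 0.847 = 0.259182
Locus 11: 2 * 0.069 * 0.931 = 0.128478
Locus 12: 2 * 0.07 * 0.93 = 0.1302
RMP = 7.093e-10

7.093e-10


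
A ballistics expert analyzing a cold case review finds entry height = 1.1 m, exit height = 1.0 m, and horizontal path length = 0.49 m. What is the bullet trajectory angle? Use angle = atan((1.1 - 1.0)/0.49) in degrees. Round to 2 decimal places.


Bullet trajectory angle:
Height difference = 1.1 - 1.0 = 0.1 m
angle = atan(0.1 / 0.49)
angle = atan(0.204082)
angle = 11.53 degrees

11.53


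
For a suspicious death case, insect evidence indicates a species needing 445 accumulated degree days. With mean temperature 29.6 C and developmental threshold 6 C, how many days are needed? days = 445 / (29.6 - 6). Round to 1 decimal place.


Insect development time:
Effective temperature = avg_temp - T_base = 29.6 - 6 = 23.6 C
Days = ADD / effective_temp = 445 / 23.6 = 18.9 days

18.9


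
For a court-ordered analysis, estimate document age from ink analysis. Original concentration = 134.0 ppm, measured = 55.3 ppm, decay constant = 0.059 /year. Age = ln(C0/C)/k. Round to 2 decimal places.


Document age estimation:
C0/C = 134.0 / 55.3 = 2.423146
ln(C0/C) = 0.885067
t = 0.885067 / 0.059 = 15.00 years

15.00


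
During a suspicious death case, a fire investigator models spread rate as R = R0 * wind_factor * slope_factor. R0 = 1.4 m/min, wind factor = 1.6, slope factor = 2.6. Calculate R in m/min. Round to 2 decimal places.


Fire spread rate calculation:
R = R0 * wind_factor * slope_factor
= 1.4 * 1.6 * 2.6
= 2.24 * 2.6
= 5.82 m/min

5.82


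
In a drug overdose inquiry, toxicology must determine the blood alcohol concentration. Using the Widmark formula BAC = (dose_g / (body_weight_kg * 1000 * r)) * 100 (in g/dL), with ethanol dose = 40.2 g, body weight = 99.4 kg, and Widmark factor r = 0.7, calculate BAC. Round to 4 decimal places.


Applying the Widmark formula:
BAC = (dose_g / (body_wt * 1000 * r)) * 100
Denominator = 99.4 * 1000 * 0.7 = 69580
BAC = (40.2 / 69580) * 100
BAC = 0.0578 g/dL

0.0578


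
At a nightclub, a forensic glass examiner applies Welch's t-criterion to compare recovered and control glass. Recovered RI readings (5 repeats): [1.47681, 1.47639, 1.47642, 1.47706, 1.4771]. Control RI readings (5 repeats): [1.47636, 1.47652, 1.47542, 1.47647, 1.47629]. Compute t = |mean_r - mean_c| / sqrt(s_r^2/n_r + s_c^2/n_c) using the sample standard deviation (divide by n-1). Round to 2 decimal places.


Welch's t-criterion for glass RI comparison:
Recovered mean = sum / n_r = 7.38378 / 5 = 1.476756
Control mean = sum / n_c = 7.38106 / 5 = 1.476212
Recovered sample variance s_r^2 = 1.1513e-07
Control sample variance s_c^2 = 2.0417e-07
Welch SE (unpooled) = sqrt(s_r^2/n_r + s_c^2/n_c) = sqrt(2.3026e-08 + 4.0834e-08) = sqrt(6.386e-08) = 0.000252705
|mean_r - mean_c| = 0.000544
t = 0.000544 / 0.000252705 = 2.15

2.15


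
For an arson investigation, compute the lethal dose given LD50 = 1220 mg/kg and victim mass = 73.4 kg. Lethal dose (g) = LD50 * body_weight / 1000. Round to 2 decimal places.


Lethal dose calculation:
Lethal dose = LD50 * body_weight / 1000
= 1220 * 73.4 / 1000
= 89548 / 1000
= 89.55 g

89.55


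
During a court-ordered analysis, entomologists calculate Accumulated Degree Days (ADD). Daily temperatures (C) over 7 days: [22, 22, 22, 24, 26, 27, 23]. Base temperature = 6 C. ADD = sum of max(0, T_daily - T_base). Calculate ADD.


Computing ADD day by day:
Day 1: max(0, 22 - 6) = 16
Day 2: max(0, 22 - 6) = 16
Day 3: max(0, 22 - 6) = 16
Day 4: max(0, 24 - 6) = 18
Day 5: max(0, 26 - 6) = 20
Day 6: max(0, 27 - 6) = 21
Day 7: max(0, 23 - 6) = 17
Total ADD = 124

124


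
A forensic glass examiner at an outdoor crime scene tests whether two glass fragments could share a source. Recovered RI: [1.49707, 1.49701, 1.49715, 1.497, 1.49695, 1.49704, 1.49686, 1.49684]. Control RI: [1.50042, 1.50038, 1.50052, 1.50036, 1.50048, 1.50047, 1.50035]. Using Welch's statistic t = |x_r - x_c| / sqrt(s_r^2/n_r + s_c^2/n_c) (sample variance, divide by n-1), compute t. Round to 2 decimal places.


Welch's t-criterion for glass RI comparison:
Recovered mean = sum / n_r = 11.97592 / 8 = 1.49699
Control mean = sum / n_c = 10.50298 / 7 = 1.5004257
Recovered sample variance s_r^2 = 1.08571e-08
Control sample variance s_c^2 = 4.32857e-09
Welch SE (unpooled) = sqrt(s_r^2/n_r + s_c^2/n_c) = sqrt(1.35714e-09 + 6.18367e-10) = sqrt(1.97551e-09) = 4.44467e-05
|mean_r - mean_c| = 0.00343571
t = 0.00343571 / 4.44467e-05 = 77.30

77.30


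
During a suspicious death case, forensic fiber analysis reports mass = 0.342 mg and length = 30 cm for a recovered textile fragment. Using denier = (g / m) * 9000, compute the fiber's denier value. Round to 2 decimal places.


Denier calculation:
Mass in grams = 0.342 mg / 1000 = 0.000342 g
Length in meters = 30 cm / 100 = 0.3 m
Linear density = mass / length = 0.000342 / 0.3 = 0.00114 g/m
Denier = (g/m) * 9000 = 0.00114 * 9000 = 10.26

10.26


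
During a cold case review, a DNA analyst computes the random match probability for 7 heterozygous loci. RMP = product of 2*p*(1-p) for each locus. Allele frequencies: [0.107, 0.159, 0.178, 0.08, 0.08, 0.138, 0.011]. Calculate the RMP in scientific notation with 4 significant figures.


Computing RMP for 7 loci:
Locus 1: 2 * 0.107 * 0.893 = 0.191102
Locus 2: 2 * 0.159 * 0.841 = 0.267438
Locus 3: 2 * 0.178 * 0.822 = 0.292632
Locus 4: 2 * 0.08 * 0.92 = 0.1472
Locus 5: 2 * 0.08 * 0.92 = 0.1472
Locus 6: 2 * 0.138 * 0.862 = 0.237912
Locus 7: 2 * 0.011 * 0.989 = 0.021758
RMP = 1.677e-06

1.677e-06


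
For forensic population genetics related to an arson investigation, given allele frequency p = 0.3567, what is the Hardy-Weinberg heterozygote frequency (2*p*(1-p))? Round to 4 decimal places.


Hardy-Weinberg heterozygote frequency:
q = 1 - p = 1 - 0.3567 = 0.6433
2pq = 2 * 0.3567 * 0.6433 = 0.4589

0.4589


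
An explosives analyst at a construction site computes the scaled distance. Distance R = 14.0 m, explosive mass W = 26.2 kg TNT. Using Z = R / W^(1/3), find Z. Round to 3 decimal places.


Scaled distance calculation:
W^(1/3) = 26.2^(1/3) = 2.970073
Z = R / W^(1/3) = 14.0 / 2.970073
Z = 4.714 m/kg^(1/3)

4.714


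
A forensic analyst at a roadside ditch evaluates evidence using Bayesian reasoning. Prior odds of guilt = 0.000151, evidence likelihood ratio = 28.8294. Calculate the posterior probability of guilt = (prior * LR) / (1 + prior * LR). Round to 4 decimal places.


Bayesian evidence evaluation:
Posterior odds = prior_odds * LR = 0.000151 * 28.8294 = 0.004353239
Posterior probability = posterior_odds / (1 + posterior_odds)
= 0.004353239 / (1 + 0.004353239)
= 0.004353239 / 1.004353239
= 0.0043

0.0043


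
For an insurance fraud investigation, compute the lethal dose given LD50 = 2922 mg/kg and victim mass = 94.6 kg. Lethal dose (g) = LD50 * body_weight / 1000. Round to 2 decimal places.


Lethal dose calculation:
Lethal dose = LD50 * body_weight / 1000
= 2922 * 94.6 / 1000
= 276421.2 / 1000
= 276.42 g

276.42


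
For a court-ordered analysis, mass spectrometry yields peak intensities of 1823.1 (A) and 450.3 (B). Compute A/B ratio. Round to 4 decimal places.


Spectral peak ratio:
Peak A = 1823.1 counts
Peak B = 450.3 counts
Ratio = 1823.1 / 450.3 = 4.0486

4.0486


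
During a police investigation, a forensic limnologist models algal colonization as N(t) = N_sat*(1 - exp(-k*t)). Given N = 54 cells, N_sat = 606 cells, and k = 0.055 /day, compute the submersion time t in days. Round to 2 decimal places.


PMSI from diatom colonization curve:
N / N_sat = 54 / 606 = 0.089109
1 - N/N_sat = 0.910891
ln(1 - N/N_sat) = -0.093332
t = -ln(1 - N/N_sat) / k = -(-0.093332) / 0.055 = 1.70 days

1.70


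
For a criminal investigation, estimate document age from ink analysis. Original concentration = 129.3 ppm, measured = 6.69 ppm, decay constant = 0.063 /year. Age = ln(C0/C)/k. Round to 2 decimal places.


Document age estimation:
C0/C = 129.3 / 6.69 = 19.327354
ln(C0/C) = 2.961521
t = 2.961521 / 0.063 = 47.01 years

47.01


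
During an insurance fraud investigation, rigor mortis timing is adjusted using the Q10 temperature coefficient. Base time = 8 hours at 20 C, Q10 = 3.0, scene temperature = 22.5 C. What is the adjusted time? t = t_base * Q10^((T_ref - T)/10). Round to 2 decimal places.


Rigor mortis time adjustment:
Exponent = (T_ref - T_actual) / 10 = (20 - 22.5) / 10 = -0.25
Q10 factor = 3.0^-0.25 = 0.75984
t_adjusted = 8 * 0.75984 = 6.08 hours

6.08


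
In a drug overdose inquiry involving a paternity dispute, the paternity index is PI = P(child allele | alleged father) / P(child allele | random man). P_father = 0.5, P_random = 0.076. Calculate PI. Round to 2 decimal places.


Paternity Index calculation:
PI = P(allele|father) / P(allele|random)
PI = 0.5 / 0.076
PI = 6.58

6.58


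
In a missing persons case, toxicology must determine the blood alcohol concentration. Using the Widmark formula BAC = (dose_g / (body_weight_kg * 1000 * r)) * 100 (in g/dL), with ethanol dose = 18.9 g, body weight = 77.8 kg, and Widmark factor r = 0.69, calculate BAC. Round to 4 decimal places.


Applying the Widmark formula:
BAC = (dose_g / (body_wt * 1000 * r)) * 100
Denominator = 77.8 * 1000 * 0.69 = 53682
BAC = (18.9 / 53682) * 100
BAC = 0.0352 g/dL

0.0352


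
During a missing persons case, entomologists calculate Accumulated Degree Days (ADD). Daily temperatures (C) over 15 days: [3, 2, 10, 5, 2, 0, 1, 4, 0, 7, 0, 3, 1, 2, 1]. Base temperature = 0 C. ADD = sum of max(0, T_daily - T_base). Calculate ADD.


Computing ADD day by day:
Day 1: max(0, 3 - 0) = 3
Day 2: max(0, 2 - 0) = 2
Day 3: max(0, 10 - 0) = 10
Day 4: max(0, 5 - 0) = 5
Day 5: max(0, 2 - 0) = 2
Day 6: max(0, 0 - 0) = 0
Day 7: max(0, 1 - 0) = 1
Day 8: max(0, 4 - 0) = 4
Day 9: max(0, 0 - 0) = 0
Day 10: max(0, 7 - 0) = 7
Day 11: max(0, 0 - 0) = 0
Day 12: max(0, 3 - 0) = 3
Day 13: max(0, 1 - 0) = 1
Day 14: max(0, 2 - 0) = 2
Day 15: max(0, 1 - 0) = 1
Total ADD = 41

41


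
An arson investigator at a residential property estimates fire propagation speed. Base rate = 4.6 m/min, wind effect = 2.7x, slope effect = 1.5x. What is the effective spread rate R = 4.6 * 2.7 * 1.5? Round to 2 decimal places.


Fire spread rate calculation:
R = R0 * wind_factor * slope_factor
= 4.6 * 2.7 * 1.5
= 12.42 * 1.5
= 18.63 m/min

18.63


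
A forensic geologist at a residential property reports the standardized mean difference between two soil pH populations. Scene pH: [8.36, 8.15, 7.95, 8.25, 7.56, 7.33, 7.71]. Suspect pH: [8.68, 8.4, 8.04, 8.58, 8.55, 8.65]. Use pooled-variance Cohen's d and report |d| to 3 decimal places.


Pooled-variance Cohen's d for soil pH comparison:
Scene mean = 55.31 / 7 = 7.901429
Suspect mean = 50.9 / 6 = 8.483333
Scene sample variance s_s^2 = 0.145948
Suspect sample variance s_c^2 = 0.056747
Pooled variance = ((n_s-1)*s_s^2 + (n_c-1)*s_c^2) / (n_s + n_c - 2) = 0.105402
Pooled SD = sqrt(0.105402) = 0.324657
Mean difference = -0.581905
|d| = |-0.581905| / 0.324657 = 1.792

1.792


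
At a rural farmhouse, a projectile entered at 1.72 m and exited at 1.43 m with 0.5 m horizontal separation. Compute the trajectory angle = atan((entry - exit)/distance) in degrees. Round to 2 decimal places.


Bullet trajectory angle:
Height difference = 1.72 - 1.43 = 0.29 m
angle = atan(0.29 / 0.5)
angle = atan(0.58)
angle = 30.11 degrees

30.11


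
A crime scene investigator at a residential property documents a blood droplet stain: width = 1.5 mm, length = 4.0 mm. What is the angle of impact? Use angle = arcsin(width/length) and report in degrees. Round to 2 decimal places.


Blood spatter impact angle calculation:
width / length = 1.5 / 4.0 = 0.375
angle = arcsin(0.375)
angle = 22.02 degrees

22.02


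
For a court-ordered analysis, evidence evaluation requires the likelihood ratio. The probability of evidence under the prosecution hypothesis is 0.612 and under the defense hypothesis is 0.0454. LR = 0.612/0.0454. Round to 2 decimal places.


Likelihood ratio calculation:
LR = P(E|Hp) / P(E|Hd)
LR = 0.612 / 0.0454
LR = 13.48

13.48


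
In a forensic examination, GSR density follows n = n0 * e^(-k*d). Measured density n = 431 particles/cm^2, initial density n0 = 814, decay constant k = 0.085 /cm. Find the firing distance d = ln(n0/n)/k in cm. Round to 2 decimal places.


GSR distance calculation:
n0/n = 814 / 431 = 1.888631
ln(n0/n) = 0.635852
d = 0.635852 / 0.085 = 7.48 cm

7.48


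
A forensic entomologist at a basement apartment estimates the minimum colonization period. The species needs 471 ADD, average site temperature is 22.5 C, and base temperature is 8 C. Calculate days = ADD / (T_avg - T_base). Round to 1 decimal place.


Insect development time:
Effective temperature = avg_temp - T_base = 22.5 - 8 = 14.5 C
Days = ADD / effective_temp = 471 / 14.5 = 32.5 days

32.5


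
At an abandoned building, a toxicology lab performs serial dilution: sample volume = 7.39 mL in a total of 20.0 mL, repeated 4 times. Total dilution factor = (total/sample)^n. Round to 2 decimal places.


Dilution factor calculation:
Single dilution = V_total / V_sample = 20.0 / 7.39 ≈ 2.70636
Number of dilutions = 4
Total DF = (20.0 / 7.39)^4 (full precision, rounded at the end) = 53.65

53.65


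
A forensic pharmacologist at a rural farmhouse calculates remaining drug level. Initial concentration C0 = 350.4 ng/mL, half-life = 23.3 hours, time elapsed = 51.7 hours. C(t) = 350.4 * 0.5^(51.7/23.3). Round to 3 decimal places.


Drug concentration decay:
Number of half-lives = t / t_half = 51.7 / 23.3 = 2.218884
Decay factor = 0.5^2.218884 = 0.21480746
C(t) = 350.4 * 0.21480746 = 75.269 ng/mL

75.269


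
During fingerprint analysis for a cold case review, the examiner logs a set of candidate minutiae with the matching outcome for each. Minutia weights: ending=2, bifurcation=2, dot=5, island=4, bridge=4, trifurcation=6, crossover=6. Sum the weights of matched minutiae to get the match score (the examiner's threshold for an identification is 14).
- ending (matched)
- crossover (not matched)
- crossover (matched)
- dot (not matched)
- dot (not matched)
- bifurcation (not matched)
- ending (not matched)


Weighted minutiae match score:
  ending: matched, +2 (running total 2)
  crossover: not matched, +0
  crossover: matched, +6 (running total 8)
  dot: not matched, +0
  dot: not matched, +0
  bifurcation: not matched, +0
  ending: not matched, +0
Total score = 8
Threshold = 14; verdict = inconclusive

8


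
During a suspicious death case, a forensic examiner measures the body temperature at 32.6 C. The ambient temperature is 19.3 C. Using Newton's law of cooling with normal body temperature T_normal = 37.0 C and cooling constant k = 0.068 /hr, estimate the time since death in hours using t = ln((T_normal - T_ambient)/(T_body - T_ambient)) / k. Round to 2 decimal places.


Using Newton's law of cooling:
t = ln((T_normal - T_ambient) / (T_body - T_ambient)) / k
T_normal - T_ambient = 17.7
T_body - T_ambient = 13.3
Ratio = 1.330827
ln(ratio) = 0.285801
t = 0.285801 / 0.068 = 4.20 hours

4.20


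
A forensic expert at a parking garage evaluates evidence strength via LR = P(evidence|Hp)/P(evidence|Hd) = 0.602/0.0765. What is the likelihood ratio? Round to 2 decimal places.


Likelihood ratio calculation:
LR = P(E|Hp) / P(E|Hd)
LR = 0.602 / 0.0765
LR = 7.87

7.87


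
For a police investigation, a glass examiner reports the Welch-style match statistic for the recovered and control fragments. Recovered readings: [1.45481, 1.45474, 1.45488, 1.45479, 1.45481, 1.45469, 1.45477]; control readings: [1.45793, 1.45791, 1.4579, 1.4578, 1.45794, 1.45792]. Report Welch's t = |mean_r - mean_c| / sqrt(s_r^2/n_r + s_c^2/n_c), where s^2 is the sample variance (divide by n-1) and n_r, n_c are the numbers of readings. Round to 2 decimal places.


Welch's t-criterion for glass RI comparison:
Recovered mean = sum / n_r = 10.18349 / 7 = 1.4547843
Control mean = sum / n_c = 8.7474 / 6 = 1.4579
Recovered sample variance s_r^2 = 3.59524e-09
Control sample variance s_c^2 = 2.6e-09
Welch SE (unpooled) = sqrt(s_r^2/n_r + s_c^2/n_c) = sqrt(5.13605e-10 + 4.33333e-10) = sqrt(9.46938e-10) = 3.07724e-05
|mean_r - mean_c| = 0.00311571
t = 0.00311571 / 3.07724e-05 = 101.25

101.25


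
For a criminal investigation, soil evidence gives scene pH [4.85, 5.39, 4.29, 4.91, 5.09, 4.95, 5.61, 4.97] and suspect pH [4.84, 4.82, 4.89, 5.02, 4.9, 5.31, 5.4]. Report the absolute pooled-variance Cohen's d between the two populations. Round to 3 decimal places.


Pooled-variance Cohen's d for soil pH comparison:
Scene mean = 40.06 / 8 = 5.0075
Suspect mean = 35.18 / 7 = 5.025714
Scene sample variance s_s^2 = 0.15285
Suspect sample variance s_c^2 = 0.055329
Pooled variance = ((n_s-1)*s_s^2 + (n_c-1)*s_c^2) / (n_s + n_c - 2) = 0.10784
Pooled SD = sqrt(0.10784) = 0.32839
Mean difference = -0.018214
|d| = |-0.018214| / 0.32839 = 0.055

0.055


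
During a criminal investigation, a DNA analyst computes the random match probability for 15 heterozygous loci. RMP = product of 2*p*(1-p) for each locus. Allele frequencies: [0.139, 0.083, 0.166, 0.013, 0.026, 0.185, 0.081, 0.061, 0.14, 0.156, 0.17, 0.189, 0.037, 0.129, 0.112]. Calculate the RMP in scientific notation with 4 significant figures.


Computing RMP for 15 loci:
Locus 1: 2 * 0.139 * 0.861 = 0.239358
Locus 2: 2 * 0.083 * 0.917 = 0.152222
Locus 3: 2 * 0.166 * 0.834 = 0.276888
Locus 4: 2 * 0.013 * 0.987 = 0.025662
Locus 5: 2 * 0.026 * 0.974 = 0.050648
Locus 6: 2 * 0.185 * 0.815 = 0.30155
Locus 7: 2 * 0.081 * 0.919 = 0.148878
Locus 8: 2 * 0.061 * 0.939 = 0.114558
Locus 9: 2 * 0.14 * 0.86 = 0.2408
Locus 10: 2 * 0.156 * 0.844 = 0.263328
Locus 11: 2 * 0.17 * 0.83 = 0.2822
Locus 12: 2 * 0.189 * 0.811 = 0.306558
Locus 13: 2 * 0.037 * 0.963 = 0.071262
Locus 14: 2 * 0.129 * 0.871 = 0.224718
Locus 15: 2 * 0.112 * 0.888 = 0.198912
RMP = 1.178e-12

1.178e-12


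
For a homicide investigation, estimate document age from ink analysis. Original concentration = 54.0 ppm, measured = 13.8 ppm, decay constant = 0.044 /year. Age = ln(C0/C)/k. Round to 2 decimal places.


Document age estimation:
C0/C = 54.0 / 13.8 = 3.913043
ln(C0/C) = 1.364315
t = 1.364315 / 0.044 = 31.01 years

31.01


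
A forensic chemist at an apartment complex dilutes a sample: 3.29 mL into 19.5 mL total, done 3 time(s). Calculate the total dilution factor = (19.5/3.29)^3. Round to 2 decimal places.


Dilution factor calculation:
Single dilution = V_total / V_sample = 19.5 / 3.29 ≈ 5.927052
Number of dilutions = 3
Total DF = (19.5 / 3.29)^3 (full precision, rounded at the end) = 208.22

208.22


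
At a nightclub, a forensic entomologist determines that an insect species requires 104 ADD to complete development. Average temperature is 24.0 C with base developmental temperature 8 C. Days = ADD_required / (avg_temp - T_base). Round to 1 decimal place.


Insect development time:
Effective temperature = avg_temp - T_base = 24.0 - 8 = 16.0 C
Days = ADD / effective_temp = 104 / 16.0 = 6.5 days

6.5


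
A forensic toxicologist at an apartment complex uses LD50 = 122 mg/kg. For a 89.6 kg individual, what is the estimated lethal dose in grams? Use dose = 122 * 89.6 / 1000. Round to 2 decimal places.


Lethal dose calculation:
Lethal dose = LD50 * body_weight / 1000
= 122 * 89.6 / 1000
= 10931.2 / 1000
= 10.93 g

10.93


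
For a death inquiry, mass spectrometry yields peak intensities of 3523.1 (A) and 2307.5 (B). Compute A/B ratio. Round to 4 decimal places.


Spectral peak ratio:
Peak A = 3523.1 counts
Peak B = 2307.5 counts
Ratio = 3523.1 / 2307.5 = 1.5268

1.5268


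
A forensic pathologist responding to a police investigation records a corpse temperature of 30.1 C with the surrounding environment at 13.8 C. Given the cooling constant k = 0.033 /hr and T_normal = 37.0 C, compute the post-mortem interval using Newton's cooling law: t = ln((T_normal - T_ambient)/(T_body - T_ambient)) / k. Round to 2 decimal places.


Using Newton's law of cooling:
t = ln((T_normal - T_ambient) / (T_body - T_ambient)) / k
T_normal - T_ambient = 23.2
T_body - T_ambient = 16.3
Ratio = 1.423313
ln(ratio) = 0.352987
t = 0.352987 / 0.033 = 10.70 hours

10.70


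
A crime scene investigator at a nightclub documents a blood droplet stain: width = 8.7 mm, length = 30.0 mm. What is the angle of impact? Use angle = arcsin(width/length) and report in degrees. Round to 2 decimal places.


Blood spatter impact angle calculation:
width / length = 8.7 / 30.0 = 0.29
angle = arcsin(0.29)
angle = 16.86 degrees

16.86


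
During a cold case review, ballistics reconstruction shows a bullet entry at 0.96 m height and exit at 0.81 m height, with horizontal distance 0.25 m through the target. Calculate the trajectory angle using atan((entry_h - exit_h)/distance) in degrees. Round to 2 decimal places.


Bullet trajectory angle:
Height difference = 0.96 - 0.81 = 0.15 m
angle = atan(0.15 / 0.25)
angle = atan(0.6)
angle = 30.96 degrees

30.96


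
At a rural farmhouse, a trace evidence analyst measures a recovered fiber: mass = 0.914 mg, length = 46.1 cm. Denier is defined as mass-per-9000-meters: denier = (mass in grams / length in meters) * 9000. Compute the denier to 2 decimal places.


Denier calculation:
Mass in grams = 0.914 mg / 1000 = 0.000914 g
Length in meters = 46.1 cm / 100 = 0.461 m
Linear density = mass / length = 0.000914 / 0.461 = 0.00198265 g/m
Denier = (g/m) * 9000 = 0.00198265 * 9000 = 17.84

17.84


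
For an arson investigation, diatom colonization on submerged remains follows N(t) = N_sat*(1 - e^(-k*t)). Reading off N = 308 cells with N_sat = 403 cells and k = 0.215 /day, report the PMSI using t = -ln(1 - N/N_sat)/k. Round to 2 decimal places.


PMSI from diatom colonization curve:
N / N_sat = 308 / 403 = 0.764268
1 - N/N_sat = 0.235732
ln(1 - N/N_sat) = -1.44506
t = -ln(1 - N/N_sat) / k = -(-1.44506) / 0.215 = 6.72 days

6.72


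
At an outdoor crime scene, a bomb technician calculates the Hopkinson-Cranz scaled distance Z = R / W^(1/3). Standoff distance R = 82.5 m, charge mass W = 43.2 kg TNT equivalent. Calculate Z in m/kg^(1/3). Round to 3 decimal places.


Scaled distance calculation:
W^(1/3) = 43.2^(1/3) = 3.508821
Z = R / W^(1/3) = 82.5 / 3.508821
Z = 23.512 m/kg^(1/3)

23.512


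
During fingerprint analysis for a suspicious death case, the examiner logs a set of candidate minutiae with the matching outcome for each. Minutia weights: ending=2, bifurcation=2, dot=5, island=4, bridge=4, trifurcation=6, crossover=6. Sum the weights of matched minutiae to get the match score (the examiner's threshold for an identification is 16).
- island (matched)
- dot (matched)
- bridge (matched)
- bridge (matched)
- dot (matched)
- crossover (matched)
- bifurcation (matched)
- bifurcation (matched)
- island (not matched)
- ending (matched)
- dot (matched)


Weighted minutiae match score:
  island: matched, +4 (running total 4)
  dot: matched, +5 (running total 9)
  bridge: matched, +4 (running total 13)
  bridge: matched, +4 (running total 17)
  dot: matched, +5 (running total 22)
  crossover: matched, +6 (running total 28)
  bifurcation: matched, +2 (running total 30)
  bifurcation: matched, +2 (running total 32)
  island: not matched, +0
  ending: matched, +2 (running total 34)
  dot: matched, +5 (running total 39)
Total score = 39
Threshold = 16; verdict = identification

39


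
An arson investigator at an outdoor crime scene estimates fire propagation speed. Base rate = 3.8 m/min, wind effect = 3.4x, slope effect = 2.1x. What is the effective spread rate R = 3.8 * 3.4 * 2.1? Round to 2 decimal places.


Fire spread rate calculation:
R = R0 * wind_factor * slope_factor
= 3.8 * 3.4 * 2.1
= 12.92 * 2.1
= 27.13 m/min

27.13


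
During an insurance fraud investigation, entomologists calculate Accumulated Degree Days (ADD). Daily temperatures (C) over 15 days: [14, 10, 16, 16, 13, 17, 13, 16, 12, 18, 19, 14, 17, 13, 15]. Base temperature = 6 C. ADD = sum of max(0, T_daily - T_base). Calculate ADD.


Computing ADD day by day:
Day 1: max(0, 14 - 6) = 8
Day 2: max(0, 10 - 6) = 4
Day 3: max(0, 16 - 6) = 10
Day 4: max(0, 16 - 6) = 10
Day 5: max(0, 13 - 6) = 7
Day 6: max(0, 17 - 6) = 11
Day 7: max(0, 13 - 6) = 7
Day 8: max(0, 16 - 6) = 10
Day 9: max(0, 12 - 6) = 6
Day 10: max(0, 18 - 6) = 12
Day 11: max(0, 19 - 6) = 13
Day 12: max(0, 14 - 6) = 8
Day 13: max(0, 17 - 6) = 11
Day 14: max(0, 13 - 6) = 7
Day 15: max(0, 15 - 6) = 9
Total ADD = 133

133


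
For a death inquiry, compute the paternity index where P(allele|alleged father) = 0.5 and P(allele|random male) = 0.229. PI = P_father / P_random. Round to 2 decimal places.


Paternity Index calculation:
PI = P(allele|father) / P(allele|random)
PI = 0.5 / 0.229
PI = 2.18

2.18


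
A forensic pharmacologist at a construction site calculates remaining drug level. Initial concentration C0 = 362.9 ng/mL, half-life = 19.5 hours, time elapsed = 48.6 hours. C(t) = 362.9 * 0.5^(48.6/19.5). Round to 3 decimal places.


Drug concentration decay:
Number of half-lives = t / t_half = 48.6 / 19.5 = 2.492308
Decay factor = 0.5^2.492308 = 0.17772173
C(t) = 362.9 * 0.17772173 = 64.495 ng/mL

64.495


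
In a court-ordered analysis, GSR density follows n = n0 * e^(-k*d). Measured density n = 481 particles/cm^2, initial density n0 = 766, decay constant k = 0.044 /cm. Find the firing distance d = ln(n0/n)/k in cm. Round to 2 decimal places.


GSR distance calculation:
n0/n = 766 / 481 = 1.592516
ln(n0/n) = 0.465315
d = 0.465315 / 0.044 = 10.58 cm

10.58


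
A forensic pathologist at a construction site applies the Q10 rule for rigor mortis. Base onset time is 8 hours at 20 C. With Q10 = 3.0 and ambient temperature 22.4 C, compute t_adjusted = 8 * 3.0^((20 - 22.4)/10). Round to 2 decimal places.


Rigor mortis time adjustment:
Exponent = (T_ref - T_actual) / 10 = (20 - 22.4) / 10 = -0.24
Q10 factor = 3.0^-0.24 = 0.76823
t_adjusted = 8 * 0.76823 = 6.15 hours

6.15


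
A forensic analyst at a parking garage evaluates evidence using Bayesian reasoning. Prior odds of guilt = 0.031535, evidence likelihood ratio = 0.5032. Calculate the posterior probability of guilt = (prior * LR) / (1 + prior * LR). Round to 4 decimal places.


Bayesian evidence evaluation:
Posterior odds = prior_odds * LR = 0.031535 * 0.5032 = 0.01586841
Posterior probability = posterior_odds / (1 + posterior_odds)
= 0.01586841 / (1 + 0.01586841)
= 0.01586841 / 1.01586841
= 0.0156

0.0156
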